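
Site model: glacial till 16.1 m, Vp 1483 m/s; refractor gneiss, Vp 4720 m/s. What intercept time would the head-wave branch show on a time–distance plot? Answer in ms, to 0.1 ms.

θ_c = arcsin(V₁/V₂) = arcsin(1483/4720) = 18.31°; cos θ_c = 0.9494.
tᵢ = 2h·cos θ_c / V₁ = 2·16.1·0.9494 / 1483 = 0.02061 s.

20.6 ms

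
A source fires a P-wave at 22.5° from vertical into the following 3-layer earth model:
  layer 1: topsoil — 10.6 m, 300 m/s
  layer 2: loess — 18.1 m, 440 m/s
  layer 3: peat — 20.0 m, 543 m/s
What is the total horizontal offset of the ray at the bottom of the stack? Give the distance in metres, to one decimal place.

35.9 m

Apply Snell's law at each interface; in layer i the horizontal offset is hᵢ·tan θᵢ.
Layer 1: θ = 22.50°; offset = 10.6·tan 22.50° = 4.391 m.
Layer 2: sin θ = 440·sin 22.5°/300 = 0.5613, θ = 34.14°; offset = 18.1·tan 34.14° = 12.275 m.
Layer 3: sin θ = 543·sin 22.5°/300 = 0.6927, θ = 43.84°; offset = 20.0·tan 43.84° = 19.207 m.
Σ offsets = 35.872 m.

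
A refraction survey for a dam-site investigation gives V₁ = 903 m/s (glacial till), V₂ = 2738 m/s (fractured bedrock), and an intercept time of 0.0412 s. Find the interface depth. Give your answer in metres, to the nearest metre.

θ_c = arcsin(903/2738) = 19.26°; cos θ_c = 0.9440.
tᵢ = 2h cos θ_c/V₁ ⇒ h = tᵢ·V₁/(2 cos θ_c) = 0.0412·903/(2·0.9440) = 19.70 m.

20 m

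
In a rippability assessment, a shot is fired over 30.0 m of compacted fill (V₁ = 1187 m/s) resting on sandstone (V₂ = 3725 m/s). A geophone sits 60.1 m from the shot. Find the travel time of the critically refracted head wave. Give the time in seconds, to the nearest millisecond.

t = x/V₂ + 2h·√(V₂²−V₁²)/(V₁V₂).
√(V₂²−V₁²) = √(3725²−1187²) = 3530.8 m/s; delay term = 2·30.0·3530.8/(1187·3725) = 0.04791 s.
t = 60.1/3725 + 0.04791 = 0.06405 s.

0.064 s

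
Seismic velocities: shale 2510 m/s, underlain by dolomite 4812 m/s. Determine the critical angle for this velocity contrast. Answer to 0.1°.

Critical incidence: sin θ_c = V₁/V₂ = 2510/4812 = 0.5216.
θ_c = arcsin 0.5216 = 31.44°.

31.4°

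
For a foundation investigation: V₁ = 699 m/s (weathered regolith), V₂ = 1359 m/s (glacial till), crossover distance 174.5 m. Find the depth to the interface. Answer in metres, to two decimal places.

49.41 m

x_cross = 2h·√((V₂+V₁)/(V₂−V₁)) → h = x_cross / (2·√((V₂+V₁)/(V₂−V₁))).
√((V₂+V₁)/(V₂−V₁)) = √((1359+699)/(1359−699)) = 1.7658.
h = 174.5 / (2·1.7658) = 49.41 m.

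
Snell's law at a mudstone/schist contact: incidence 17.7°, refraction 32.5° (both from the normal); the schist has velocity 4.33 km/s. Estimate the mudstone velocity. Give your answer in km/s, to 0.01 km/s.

Snell's law: sin 17.7°/V₁ = sin 32.5°/V₂.
V₁ = V₂·sin 17.7°/sin 32.5° = 4.33 × 0.5659 = 2.45 km/s.

2.45 km/s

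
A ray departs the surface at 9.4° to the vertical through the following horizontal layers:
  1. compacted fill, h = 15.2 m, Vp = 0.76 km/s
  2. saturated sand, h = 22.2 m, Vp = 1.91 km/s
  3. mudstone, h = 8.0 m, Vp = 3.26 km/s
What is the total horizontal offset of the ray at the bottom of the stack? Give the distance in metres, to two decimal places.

20.36 m

Ray parameter p = sin 9.4° / 0.76 km/s = 2.1490e-01 s/km.
Layer 1: θ = 9.40°; offset = 15.2·tan 9.40° = 2.5163 m.
Layer 2: sin θ = p·1.91 = 0.4105 → θ = 24.23°; offset = 22.2·tan 24.23° = 9.9929 m.
Layer 3: sin θ = p·3.26 = 0.7006 → θ = 44.47°; offset = 8.0·tan 44.47° = 7.8544 m.
Summing the layer offsets gives 20.3636 m.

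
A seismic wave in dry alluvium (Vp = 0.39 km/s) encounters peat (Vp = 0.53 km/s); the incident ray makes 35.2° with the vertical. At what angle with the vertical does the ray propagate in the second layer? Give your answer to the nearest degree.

Snell's law: sin θ₂ = (V₂/V₁)·sin θ₁ = (0.53/0.39)·sin 35.2° = 0.7834.
θ₂ = arcsin 0.7834 = 51.57° from the normal.

52°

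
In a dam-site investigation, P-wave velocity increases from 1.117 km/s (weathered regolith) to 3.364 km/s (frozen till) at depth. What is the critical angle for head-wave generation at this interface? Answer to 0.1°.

Critical incidence: sin θ_c = V₁/V₂ = 1.117/3.364 = 0.3320.
θ_c = arcsin 0.3320 = 19.39°.

19.4°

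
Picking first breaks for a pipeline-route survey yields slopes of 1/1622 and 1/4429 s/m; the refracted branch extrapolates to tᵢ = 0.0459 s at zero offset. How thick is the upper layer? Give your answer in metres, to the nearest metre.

h = tᵢ·V₁·V₂ / (2·√(V₂²−V₁²)).
√(V₂²−V₁²) = √(4429² − 1622²) = 4121.3 m/s.
h = 0.0459 s × 1622 × 4429 / (2 × 4121.3) = 40.00 m.

40 m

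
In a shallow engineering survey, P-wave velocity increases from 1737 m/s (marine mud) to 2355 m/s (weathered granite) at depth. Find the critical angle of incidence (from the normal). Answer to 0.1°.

47.5°

Critical incidence: sin θ_c = V₁/V₂ = 1737/2355 = 0.7376.
θ_c = arcsin 0.7376 = 47.53°.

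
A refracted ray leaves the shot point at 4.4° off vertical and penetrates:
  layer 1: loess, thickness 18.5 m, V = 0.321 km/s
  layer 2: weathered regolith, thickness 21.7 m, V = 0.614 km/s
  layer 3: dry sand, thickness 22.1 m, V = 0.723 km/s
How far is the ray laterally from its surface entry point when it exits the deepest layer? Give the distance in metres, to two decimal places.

8.52 m

Apply Snell's law at each interface; in layer i the horizontal offset is hᵢ·tan θᵢ.
Layer 1: θ = 4.40°; offset = 18.5·tan 4.40° = 1.4235 m.
Layer 2: sin θ = 0.614·sin 4.4°/0.321 = 0.1467, θ = 8.44°; offset = 21.7·tan 8.44° = 3.2192 m.
Layer 3: sin θ = 0.723·sin 4.4°/0.321 = 0.1728, θ = 9.95°; offset = 22.1·tan 9.95° = 3.8771 m.
Σ offsets = 8.5199 m.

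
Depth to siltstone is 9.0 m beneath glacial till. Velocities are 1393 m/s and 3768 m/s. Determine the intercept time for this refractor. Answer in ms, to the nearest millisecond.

tᵢ = 2h·√(V₂²−V₁²)/(V₁V₂).
√(V₂²−V₁²) = √(3768²−1393²) = 3501.1 m/s.
tᵢ = 2·9.0·3501.1/(1393·3768) = 0.01201 s.

12 ms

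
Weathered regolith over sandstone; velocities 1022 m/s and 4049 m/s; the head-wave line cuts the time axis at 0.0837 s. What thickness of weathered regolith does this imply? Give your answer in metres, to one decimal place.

44.2 m

h = tᵢ·V₁·V₂ / (2·√(V₂²−V₁²)).
√(V₂²−V₁²) = √(4049² − 1022²) = 3917.9 m/s.
h = 0.0837 s × 1022 × 4049 / (2 × 3917.9) = 44.20 m.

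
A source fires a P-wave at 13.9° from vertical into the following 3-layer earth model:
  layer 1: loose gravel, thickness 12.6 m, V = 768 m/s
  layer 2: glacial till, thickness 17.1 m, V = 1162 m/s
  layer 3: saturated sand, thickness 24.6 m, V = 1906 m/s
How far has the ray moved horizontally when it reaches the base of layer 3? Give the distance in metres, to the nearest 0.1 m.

28.1 m

Ray parameter p = sin 13.9° / 768 m/s = 3.1280e-04 s/m.
Layer 1: θ = 13.90°; offset = 12.6·tan 13.90° = 3.118 m.
Layer 2: sin θ = p·1162 = 0.3635 → θ = 21.31°; offset = 17.1·tan 21.31° = 6.672 m.
Layer 3: sin θ = p·1906 = 0.5962 → θ = 36.60°; offset = 24.6·tan 36.60° = 18.268 m.
Summing the layer offsets gives 28.058 m.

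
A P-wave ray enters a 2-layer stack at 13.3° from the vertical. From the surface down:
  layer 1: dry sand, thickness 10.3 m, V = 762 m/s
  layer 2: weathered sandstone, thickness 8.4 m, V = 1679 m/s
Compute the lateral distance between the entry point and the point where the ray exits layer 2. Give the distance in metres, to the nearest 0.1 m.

p = sin θ₁/V₁ = sin 13.3°/762 = 3.0190e-04 s/m is conserved through the stack.
Layer 1: θ = 13.30°; offset = 10.3·tan 13.30° = 2.435 m.
Layer 2: sin θ = p·1679 = 0.5069 → θ = 30.46°; offset = 8.4·tan 30.46° = 4.940 m.
Σ offsets = 7.374 m.

7.4 m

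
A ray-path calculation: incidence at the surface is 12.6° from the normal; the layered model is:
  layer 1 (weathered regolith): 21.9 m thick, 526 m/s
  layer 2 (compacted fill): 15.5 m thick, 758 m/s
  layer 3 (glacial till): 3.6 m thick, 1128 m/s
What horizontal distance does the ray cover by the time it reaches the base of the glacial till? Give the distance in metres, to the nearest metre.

p = sin θ₁/V₁ = sin 12.6°/526 = 4.1472e-04 s/m is conserved through the stack.
Layer 1: θ = 12.60°; offset = 21.9·tan 12.60° = 4.895 m.
Layer 2: sin θ = p·758 = 0.3144 → θ = 18.32°; offset = 15.5·tan 18.32° = 5.133 m.
Layer 3: sin θ = p·1128 = 0.4678 → θ = 27.89°; offset = 3.6·tan 27.89° = 1.905 m.
Summing the layer offsets gives 11.933 m.

12 m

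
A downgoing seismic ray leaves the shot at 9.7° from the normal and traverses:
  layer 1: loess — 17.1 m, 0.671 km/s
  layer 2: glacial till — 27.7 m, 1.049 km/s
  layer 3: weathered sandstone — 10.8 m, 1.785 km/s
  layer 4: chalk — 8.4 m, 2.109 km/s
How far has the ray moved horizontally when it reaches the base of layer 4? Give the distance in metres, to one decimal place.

Ray parameter p = sin 9.7° / 0.671 km/s = 2.5110e-01 s/km.
Layer 1: θ = 9.70°; offset = 17.1·tan 9.70° = 2.923 m.
Layer 2: sin θ = p·1.049 = 0.2634 → θ = 15.27°; offset = 27.7·tan 15.27° = 7.563 m.
Layer 3: sin θ = p·1.785 = 0.4482 → θ = 26.63°; offset = 10.8·tan 26.63° = 5.415 m.
Layer 4: sin θ = p·2.109 = 0.5296 → θ = 31.98°; offset = 8.4·tan 31.98° = 5.244 m.
Σ offsets = 21.146 m.

21.1 m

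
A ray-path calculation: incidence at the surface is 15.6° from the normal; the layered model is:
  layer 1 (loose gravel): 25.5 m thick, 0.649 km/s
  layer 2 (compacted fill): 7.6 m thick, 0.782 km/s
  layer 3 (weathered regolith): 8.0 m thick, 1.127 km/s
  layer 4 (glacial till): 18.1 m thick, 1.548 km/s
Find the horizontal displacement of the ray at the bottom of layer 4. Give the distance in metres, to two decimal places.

Ray parameter p = sin 15.6° / 0.649 km/s = 4.1436e-01 s/km.
Layer 1: θ = 15.60°; offset = 25.5·tan 15.60° = 7.1197 m.
Layer 2: sin θ = p·0.782 = 0.3240 → θ = 18.91°; offset = 7.6·tan 18.91° = 2.6031 m.
Layer 3: sin θ = p·1.127 = 0.4670 → θ = 27.84°; offset = 8.0·tan 27.84° = 4.2248 m.
Layer 4: sin θ = p·1.548 = 0.6414 → θ = 39.90°; offset = 18.1·tan 39.90° = 15.1332 m.
Summing the layer offsets gives 29.0808 m.

29.08 m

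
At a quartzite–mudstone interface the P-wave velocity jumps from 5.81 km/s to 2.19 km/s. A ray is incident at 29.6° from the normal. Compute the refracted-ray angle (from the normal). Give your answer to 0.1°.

Snell's law: sin θ₂ = (V₂/V₁)·sin θ₁ = (2.19/5.81)·sin 29.6° = 0.1862.
θ₂ = arcsin 0.1862 = 10.73° from the normal.

10.7°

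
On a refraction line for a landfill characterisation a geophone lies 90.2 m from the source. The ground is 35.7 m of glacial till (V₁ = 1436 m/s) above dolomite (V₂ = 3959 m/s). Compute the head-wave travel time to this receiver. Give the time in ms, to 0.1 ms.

69.1 ms

θ_c = arcsin(V₁/V₂) = arcsin(1436/3959) = 21.27°, cos θ_c = 0.9319.
Intercept time tᵢ = 2h cos θ_c / V₁ = 2·35.7·0.9319/1436 = 0.04634 s.
t = x/V₂ + tᵢ = 90.2/3959 + 0.04634 = 0.06912 s.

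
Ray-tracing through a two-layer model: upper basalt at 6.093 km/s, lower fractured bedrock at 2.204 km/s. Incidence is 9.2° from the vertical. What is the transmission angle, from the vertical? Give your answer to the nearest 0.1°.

3.3°

sin θ₁/V₁ = sin θ₂/V₂ ⇒ sin θ₂ = 2.204·sin 9.2°/6.093 = 2.204·0.1599/6.093 = 0.0578.
θ₂ = sin⁻¹(0.0578) = 3.32° (from vertical).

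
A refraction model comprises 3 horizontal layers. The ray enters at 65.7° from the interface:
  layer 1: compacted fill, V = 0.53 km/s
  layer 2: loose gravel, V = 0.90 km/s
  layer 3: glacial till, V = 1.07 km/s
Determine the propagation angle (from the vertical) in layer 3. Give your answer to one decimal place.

From the normal: θ₁ = 90° − 65.7° = 24.3°.
Snell's law across each interface conserves sin θ / V, so sin θ_3 = V_3·sin θ₁/V₁.
sin θ_3 = 1.07 × sin 24.3° / 0.53 = 0.8308.
θ_3 = 56.18° from the vertical.

56.2°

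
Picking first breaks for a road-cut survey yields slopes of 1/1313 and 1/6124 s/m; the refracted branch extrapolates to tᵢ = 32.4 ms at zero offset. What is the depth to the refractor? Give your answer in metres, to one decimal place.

θ_c = arcsin(1313/6124) = 12.38°; cos θ_c = 0.9767.
tᵢ = 2h cos θ_c/V₁ ⇒ h = tᵢ·V₁/(2 cos θ_c) = 0.0324·1313/(2·0.9767) = 21.78 m.

21.8 m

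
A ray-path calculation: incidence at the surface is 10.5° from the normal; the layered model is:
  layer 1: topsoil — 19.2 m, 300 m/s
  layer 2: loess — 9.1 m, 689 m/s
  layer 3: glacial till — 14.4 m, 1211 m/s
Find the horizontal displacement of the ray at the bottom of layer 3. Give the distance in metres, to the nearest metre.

23 m

Apply Snell's law at each interface; in layer i the horizontal offset is hᵢ·tan θᵢ.
Layer 1: θ = 10.50°; offset = 19.2·tan 10.50° = 3.559 m.
Layer 2: sin θ = 689·sin 10.5°/300 = 0.4185, θ = 24.74°; offset = 9.1·tan 24.74° = 4.194 m.
Layer 3: sin θ = 1211·sin 10.5°/300 = 0.7356, θ = 47.36°; offset = 14.4·tan 47.36° = 15.638 m.
Σ offsets = 23.390 m.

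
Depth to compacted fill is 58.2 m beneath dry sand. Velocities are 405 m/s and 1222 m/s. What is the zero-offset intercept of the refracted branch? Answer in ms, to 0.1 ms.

271.2 ms

tᵢ = 2h·√(V₂²−V₁²)/(V₁V₂).
√(V₂²−V₁²) = √(1222²−405²) = 1152.9 m/s.
tᵢ = 2·58.2·1152.9/(405·1222) = 0.27116 s.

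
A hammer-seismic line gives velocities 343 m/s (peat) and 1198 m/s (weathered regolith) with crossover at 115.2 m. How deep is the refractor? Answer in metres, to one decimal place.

42.9 m

h = (x_cross/2)·√((V₂−V₁)/(V₂+V₁)).
(V₂−V₁)/(V₂+V₁) = (1198−343)/(1198+343) = 0.5548; √ = 0.7449.
h = (115.2/2)·0.7449 = 42.90 m.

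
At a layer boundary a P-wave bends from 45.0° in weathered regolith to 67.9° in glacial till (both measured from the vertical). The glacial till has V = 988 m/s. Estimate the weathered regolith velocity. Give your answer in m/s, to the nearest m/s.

754 m/s

Snell's law: sin 45.0°/V₁ = sin 67.9°/V₂.
V₁ = V₂·sin 45.0°/sin 67.9° = 988 × 0.7632 = 754.02 m/s.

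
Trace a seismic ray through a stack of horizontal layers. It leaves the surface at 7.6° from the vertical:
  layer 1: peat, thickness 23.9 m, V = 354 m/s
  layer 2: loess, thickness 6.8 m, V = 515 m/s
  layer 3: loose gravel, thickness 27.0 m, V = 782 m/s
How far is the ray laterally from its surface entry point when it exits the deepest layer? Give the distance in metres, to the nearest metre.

13 m

p = sin θ₁/V₁ = sin 7.6°/354 = 3.7361e-04 s/m is conserved through the stack.
Layer 1: θ = 7.60°; offset = 23.9·tan 7.60° = 3.189 m.
Layer 2: sin θ = p·515 = 0.1924 → θ = 11.09°; offset = 6.8·tan 11.09° = 1.333 m.
Layer 3: sin θ = p·782 = 0.2922 → θ = 16.99°; offset = 27.0·tan 16.99° = 8.248 m.
Summing the layer offsets gives 12.770 m.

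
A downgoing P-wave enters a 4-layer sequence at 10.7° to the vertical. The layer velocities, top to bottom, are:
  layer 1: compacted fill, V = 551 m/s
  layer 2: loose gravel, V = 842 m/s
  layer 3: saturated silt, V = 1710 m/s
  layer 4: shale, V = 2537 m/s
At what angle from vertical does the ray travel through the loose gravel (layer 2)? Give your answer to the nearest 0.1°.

Ray parameter p = sin 10.7° / 551 = 3.3696e-04 s/m.
sin θ_2 = p·V_2 = 3.3696e-04 × 842 = 0.2837.
θ_2 = 16.48° from the vertical.

16.5°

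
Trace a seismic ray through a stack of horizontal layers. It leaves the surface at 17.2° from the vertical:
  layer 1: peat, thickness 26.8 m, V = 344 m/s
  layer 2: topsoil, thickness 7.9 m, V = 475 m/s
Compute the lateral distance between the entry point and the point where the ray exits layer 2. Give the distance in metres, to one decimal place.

11.8 m

Apply Snell's law at each interface; in layer i the horizontal offset is hᵢ·tan θᵢ.
Layer 1: θ = 17.20°; offset = 26.8·tan 17.20° = 8.296 m.
Layer 2: sin θ = 475·sin 17.2°/344 = 0.4083, θ = 24.10°; offset = 7.9·tan 24.10° = 3.534 m.
Σ offsets = 11.830 m.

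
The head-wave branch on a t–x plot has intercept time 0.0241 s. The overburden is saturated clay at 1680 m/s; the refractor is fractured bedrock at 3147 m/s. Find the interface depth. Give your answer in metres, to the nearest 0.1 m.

θ_c = arcsin(1680/3147) = 32.27°; cos θ_c = 0.8456.
tᵢ = 2h cos θ_c/V₁ ⇒ h = tᵢ·V₁/(2 cos θ_c) = 0.0241·1680/(2·0.8456) = 23.94 m.

23.9 m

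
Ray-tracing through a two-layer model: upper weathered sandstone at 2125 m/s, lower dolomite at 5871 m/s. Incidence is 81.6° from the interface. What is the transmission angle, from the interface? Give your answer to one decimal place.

Convert to the normal: θ₁ = 90° − 81.6° = 8.4°.
Snell's law: sin θ₂ = (V₂/V₁)·sin θ₁ = (5871/2125)·sin 8.4° = 0.4036.
θ₂ = sin⁻¹(0.4036) = 23.80° (from vertical).
From the interface: 90° − 23.80° = 66.20°.

66.2°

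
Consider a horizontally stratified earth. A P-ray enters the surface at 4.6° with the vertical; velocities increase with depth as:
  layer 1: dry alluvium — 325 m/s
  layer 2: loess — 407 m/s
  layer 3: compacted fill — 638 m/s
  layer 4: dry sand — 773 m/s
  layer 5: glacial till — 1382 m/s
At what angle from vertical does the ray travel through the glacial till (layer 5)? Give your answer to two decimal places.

Snell's law across each interface conserves sin θ / V, so sin θ_5 = V_5·sin θ₁/V₁.
sin θ_5 = 1382 × sin 4.6° / 325 = 0.3410.
θ_5 = arcsin 0.3410 = 19.94°.

19.94°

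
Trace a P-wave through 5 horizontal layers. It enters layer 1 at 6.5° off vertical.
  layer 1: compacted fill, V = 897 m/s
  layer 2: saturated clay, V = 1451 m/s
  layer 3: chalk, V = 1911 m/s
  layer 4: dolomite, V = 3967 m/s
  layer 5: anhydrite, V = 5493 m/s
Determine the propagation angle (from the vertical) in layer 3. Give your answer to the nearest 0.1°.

Ray parameter p = sin 6.5° / 897 = 1.2620e-04 s/m.
sin θ_3 = p·V_3 = 1.2620e-04 × 1911 = 0.2412.
θ_3 = 13.96° from the vertical.

14.0°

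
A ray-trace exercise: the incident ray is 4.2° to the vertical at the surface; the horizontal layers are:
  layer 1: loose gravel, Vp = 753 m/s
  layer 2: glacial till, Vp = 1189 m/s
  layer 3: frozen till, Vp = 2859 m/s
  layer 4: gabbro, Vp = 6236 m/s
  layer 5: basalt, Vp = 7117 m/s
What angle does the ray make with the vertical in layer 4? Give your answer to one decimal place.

37.3°

Snell's law across each interface conserves sin θ / V, so sin θ_4 = V_4·sin θ₁/V₁.
sin θ_4 = 6236 × sin 4.2° / 753 = 0.6065.
θ_4 = arcsin 0.6065 = 37.34°.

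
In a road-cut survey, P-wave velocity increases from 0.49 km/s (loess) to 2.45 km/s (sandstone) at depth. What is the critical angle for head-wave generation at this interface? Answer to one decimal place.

At critical incidence the refracted ray runs along the interface (θ₂ = 90°), so sin θ_c = V₁/V₂.
θ_c = arcsin(0.49/2.45) = arcsin 0.2000 = 11.54°.

11.5°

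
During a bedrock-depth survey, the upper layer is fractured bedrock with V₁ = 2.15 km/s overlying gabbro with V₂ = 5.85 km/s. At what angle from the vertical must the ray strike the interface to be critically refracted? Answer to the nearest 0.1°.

21.6°

At critical incidence the refracted ray runs along the interface (θ₂ = 90°), so sin θ_c = V₁/V₂.
θ_c = arcsin(2.15/5.85) = arcsin 0.3675 = 21.56°.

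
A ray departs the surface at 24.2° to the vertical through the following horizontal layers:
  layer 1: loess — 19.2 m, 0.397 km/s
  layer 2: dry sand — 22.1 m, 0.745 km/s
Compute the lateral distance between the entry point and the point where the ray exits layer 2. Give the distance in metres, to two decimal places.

Apply Snell's law at each interface; in layer i the horizontal offset is hᵢ·tan θᵢ.
Layer 1: θ = 24.20°; offset = 19.2·tan 24.20° = 8.6288 m.
Layer 2: sin θ = 0.745·sin 24.2°/0.397 = 0.7693, θ = 50.29°; offset = 22.1·tan 50.29° = 26.6070 m.
Total horizontal offset = 35.2358 m.

35.24 m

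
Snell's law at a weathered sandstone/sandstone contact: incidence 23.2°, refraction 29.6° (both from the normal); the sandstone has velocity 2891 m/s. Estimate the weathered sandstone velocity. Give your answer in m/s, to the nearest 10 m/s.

sin 23.2° = 0.3939; sin 29.6° = 0.4939.
V₁ = V₂·(sin θ₁/sin θ₂) = 2891·(0.3939/0.4939) = 2305.71 m/s.

2310 m/s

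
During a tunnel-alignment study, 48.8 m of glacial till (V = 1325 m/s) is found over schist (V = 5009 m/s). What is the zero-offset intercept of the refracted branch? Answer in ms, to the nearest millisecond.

71 ms

tᵢ = 2h·√(V₂²−V₁²)/(V₁V₂).
√(V₂²−V₁²) = √(5009²−1325²) = 4830.6 m/s.
tᵢ = 2·48.8·4830.6/(1325·5009) = 0.07104 s.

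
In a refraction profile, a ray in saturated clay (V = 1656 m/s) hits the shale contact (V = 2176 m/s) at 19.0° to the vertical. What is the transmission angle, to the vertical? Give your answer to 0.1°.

25.3°

sin θ₁/V₁ = sin θ₂/V₂ ⇒ sin θ₂ = 2176·sin 19.0°/1656 = 2176·0.3256/1656 = 0.4278.
θ₂ = arcsin 0.4278 = 25.33° from the normal.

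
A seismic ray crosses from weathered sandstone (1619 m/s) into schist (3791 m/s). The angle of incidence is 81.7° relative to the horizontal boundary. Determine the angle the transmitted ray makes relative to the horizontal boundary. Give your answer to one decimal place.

Convert to the normal: θ₁ = 90° − 81.7° = 8.3°.
Snell's law: sin θ₂ = (V₂/V₁)·sin θ₁ = (3791/1619)·sin 8.3° = 0.3380.
θ₂ = arcsin 0.3380 = 19.76° from the normal.
From the interface: 90° − 19.76° = 70.24°.

70.2°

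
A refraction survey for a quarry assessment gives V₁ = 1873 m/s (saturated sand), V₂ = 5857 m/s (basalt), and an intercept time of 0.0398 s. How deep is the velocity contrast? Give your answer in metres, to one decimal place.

39.3 m

θ_c = arcsin(1873/5857) = 18.65°; cos θ_c = 0.9475.
tᵢ = 2h cos θ_c/V₁ ⇒ h = tᵢ·V₁/(2 cos θ_c) = 0.0398·1873/(2·0.9475) = 39.34 m.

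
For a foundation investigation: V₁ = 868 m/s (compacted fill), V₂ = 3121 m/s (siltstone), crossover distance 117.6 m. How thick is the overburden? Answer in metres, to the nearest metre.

h = (x_cross/2)·√((V₂−V₁)/(V₂+V₁)).
(V₂−V₁)/(V₂+V₁) = (3121−868)/(3121+868) = 0.5648; √ = 0.7515.
h = (117.6/2)·0.7515 = 44.19 m.

44 m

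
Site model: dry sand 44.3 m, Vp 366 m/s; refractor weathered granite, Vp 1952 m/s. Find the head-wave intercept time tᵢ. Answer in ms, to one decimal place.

θ_c = arcsin(V₁/V₂) = arcsin(366/1952) = 10.81°; cos θ_c = 0.9823.
tᵢ = 2h·cos θ_c / V₁ = 2·44.3·0.9823 / 366 = 0.23778 s.

237.8 ms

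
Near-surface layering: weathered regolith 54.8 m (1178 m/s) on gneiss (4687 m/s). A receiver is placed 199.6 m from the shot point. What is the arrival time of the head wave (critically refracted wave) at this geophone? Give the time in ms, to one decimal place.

θ_c = arcsin(V₁/V₂) = arcsin(1178/4687) = 14.56°, cos θ_c = 0.9679.
Intercept time tᵢ = 2h cos θ_c / V₁ = 2·54.8·0.9679/1178 = 0.09005 s.
t = x/V₂ + tᵢ = 199.6/4687 + 0.09005 = 0.13264 s.

132.6 ms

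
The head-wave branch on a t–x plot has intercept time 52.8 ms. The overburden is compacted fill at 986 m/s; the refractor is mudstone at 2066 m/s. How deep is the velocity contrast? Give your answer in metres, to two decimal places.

θ_c = arcsin(986/2066) = 28.51°; cos θ_c = 0.8788.
tᵢ = 2h cos θ_c/V₁ ⇒ h = tᵢ·V₁/(2 cos θ_c) = 0.0528·986/(2·0.8788) = 29.62 m.

29.62 m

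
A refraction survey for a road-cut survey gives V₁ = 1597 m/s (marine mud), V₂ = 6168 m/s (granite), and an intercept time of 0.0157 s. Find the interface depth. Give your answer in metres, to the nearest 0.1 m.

θ_c = arcsin(1597/6168) = 15.01°; cos θ_c = 0.9659.
tᵢ = 2h cos θ_c/V₁ ⇒ h = tᵢ·V₁/(2 cos θ_c) = 0.0157·1597/(2·0.9659) = 12.98 m.

13.0 m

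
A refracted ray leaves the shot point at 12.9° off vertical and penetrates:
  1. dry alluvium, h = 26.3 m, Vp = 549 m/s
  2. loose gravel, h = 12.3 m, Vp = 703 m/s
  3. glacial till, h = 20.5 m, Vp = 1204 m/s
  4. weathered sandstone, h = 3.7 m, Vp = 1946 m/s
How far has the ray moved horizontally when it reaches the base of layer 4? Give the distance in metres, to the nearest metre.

p = sin θ₁/V₁ = sin 12.9°/549 = 4.0665e-04 s/m is conserved through the stack.
Layer 1: θ = 12.90°; offset = 26.3·tan 12.90° = 6.024 m.
Layer 2: sin θ = p·703 = 0.2859 → θ = 16.61°; offset = 12.3·tan 16.61° = 3.669 m.
Layer 3: sin θ = p·1204 = 0.4896 → θ = 29.31°; offset = 20.5·tan 29.31° = 11.511 m.
Layer 4: sin θ = p·1946 = 0.7913 → θ = 52.31°; offset = 3.7·tan 52.31° = 4.789 m.
Σ offsets = 25.993 m.

26 m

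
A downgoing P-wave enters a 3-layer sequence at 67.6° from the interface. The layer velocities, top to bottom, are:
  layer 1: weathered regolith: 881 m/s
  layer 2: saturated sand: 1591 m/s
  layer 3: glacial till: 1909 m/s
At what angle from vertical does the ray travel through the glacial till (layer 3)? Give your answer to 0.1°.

From the normal: θ₁ = 90° − 67.6° = 22.4°.
Snell's law across each interface conserves sin θ / V, so sin θ_3 = V_3·sin θ₁/V₁.
sin θ_3 = 1909 × sin 22.4° / 881 = 0.8257.
θ_3 = 55.66° from the vertical.

55.7°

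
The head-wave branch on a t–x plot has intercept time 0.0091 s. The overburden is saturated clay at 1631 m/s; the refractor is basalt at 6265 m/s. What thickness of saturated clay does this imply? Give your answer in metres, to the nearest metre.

8 m

h = tᵢ·V₁·V₂ / (2·√(V₂²−V₁²)).
√(V₂²−V₁²) = √(6265² − 1631²) = 6049.0 m/s.
h = 0.0091 s × 1631 × 6265 / (2 × 6049.0) = 7.69 m.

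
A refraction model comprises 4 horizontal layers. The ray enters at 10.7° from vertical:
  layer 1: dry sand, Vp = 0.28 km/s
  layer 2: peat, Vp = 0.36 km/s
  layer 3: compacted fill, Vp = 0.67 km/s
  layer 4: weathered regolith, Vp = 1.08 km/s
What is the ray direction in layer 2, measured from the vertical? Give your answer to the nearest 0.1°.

13.8°

Ray parameter p = sin 10.7° / 0.28 = 6.6310e-01 s/km.
sin θ_2 = p·V_2 = 6.6310e-01 × 0.36 = 0.2387.
θ_2 = arcsin 0.2387 = 13.81°.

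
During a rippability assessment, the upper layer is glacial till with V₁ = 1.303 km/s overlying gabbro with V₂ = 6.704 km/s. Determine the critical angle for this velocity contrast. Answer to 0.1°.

11.2°

At critical incidence the refracted ray runs along the interface (θ₂ = 90°), so sin θ_c = V₁/V₂.
θ_c = arcsin(1.303/6.704) = arcsin 0.1944 = 11.21°.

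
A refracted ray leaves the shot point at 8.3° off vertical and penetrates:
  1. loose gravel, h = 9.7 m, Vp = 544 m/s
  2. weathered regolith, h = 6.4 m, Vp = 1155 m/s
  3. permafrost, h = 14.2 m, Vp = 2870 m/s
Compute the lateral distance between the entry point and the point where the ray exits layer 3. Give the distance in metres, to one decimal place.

20.2 m

p = sin θ₁/V₁ = sin 8.3°/544 = 2.6536e-04 s/m is conserved through the stack.
Layer 1: θ = 8.30°; offset = 9.7·tan 8.30° = 1.415 m.
Layer 2: sin θ = p·1155 = 0.3065 → θ = 17.85°; offset = 6.4·tan 17.85° = 2.061 m.
Layer 3: sin θ = p·2870 = 0.7616 → θ = 49.60°; offset = 14.2·tan 49.60° = 16.687 m.
Summing the layer offsets gives 20.163 m.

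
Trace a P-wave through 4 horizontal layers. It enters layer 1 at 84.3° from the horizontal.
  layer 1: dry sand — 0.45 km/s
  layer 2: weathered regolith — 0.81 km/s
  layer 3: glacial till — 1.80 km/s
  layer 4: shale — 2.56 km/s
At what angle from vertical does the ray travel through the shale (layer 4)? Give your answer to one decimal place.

34.4°

From the normal: θ₁ = 90° − 84.3° = 5.7°.
Ray parameter p = sin 5.7° / 0.45 = 2.2071e-01 s/km.
sin θ_4 = p·V_4 = 2.2071e-01 × 2.56 = 0.5650.
θ_4 = arcsin 0.5650 = 34.40°.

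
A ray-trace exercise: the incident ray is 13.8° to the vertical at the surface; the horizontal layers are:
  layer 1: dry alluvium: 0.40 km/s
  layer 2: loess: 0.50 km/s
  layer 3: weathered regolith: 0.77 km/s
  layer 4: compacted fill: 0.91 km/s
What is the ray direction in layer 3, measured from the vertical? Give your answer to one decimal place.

27.3°

Snell's law across each interface conserves sin θ / V, so sin θ_3 = V_3·sin θ₁/V₁.
sin θ_3 = 0.77 × sin 13.8° / 0.40 = 0.4592.
θ_3 = arcsin 0.4592 = 27.33°.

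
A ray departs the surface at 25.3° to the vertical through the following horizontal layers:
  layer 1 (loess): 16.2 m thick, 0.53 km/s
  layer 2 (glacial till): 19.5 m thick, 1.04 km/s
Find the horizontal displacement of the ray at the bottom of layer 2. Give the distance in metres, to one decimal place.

37.7 m

p = sin θ₁/V₁ = sin 25.3°/0.53 = 8.0634e-01 s/km is conserved through the stack.
Layer 1: θ = 25.30°; offset = 16.2·tan 25.30° = 7.658 m.
Layer 2: sin θ = p·1.04 = 0.8386 → θ = 56.99°; offset = 19.5·tan 56.99° = 30.018 m.
Σ offsets = 37.675 m.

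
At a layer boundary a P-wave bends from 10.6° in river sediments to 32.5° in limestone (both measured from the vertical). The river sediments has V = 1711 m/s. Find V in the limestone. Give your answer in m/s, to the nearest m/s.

4998 m/s

Snell's law: sin 10.6°/V₁ = sin 32.5°/V₂.
V₂ = V₁·sin 32.5°/sin 10.6° = 1711 × 2.9209 = 4997.62 m/s.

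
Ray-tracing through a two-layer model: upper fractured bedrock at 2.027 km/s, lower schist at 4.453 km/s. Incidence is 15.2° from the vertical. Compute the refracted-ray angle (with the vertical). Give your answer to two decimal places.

35.17°

Snell's law: sin θ₂ = (V₂/V₁)·sin θ₁ = (4.453/2.027)·sin 15.2° = 0.5760.
θ₂ = arcsin 0.5760 = 35.17° from the normal.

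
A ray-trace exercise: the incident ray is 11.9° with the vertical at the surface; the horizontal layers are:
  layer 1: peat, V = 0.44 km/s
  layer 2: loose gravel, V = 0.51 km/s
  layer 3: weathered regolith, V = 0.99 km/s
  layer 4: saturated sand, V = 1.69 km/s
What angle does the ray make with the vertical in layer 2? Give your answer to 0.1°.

Snell's law across each interface conserves sin θ / V, so sin θ_2 = V_2·sin θ₁/V₁.
sin θ_2 = 0.51 × sin 11.9° / 0.44 = 0.2390.
θ_2 = arcsin 0.2390 = 13.83°.

13.8°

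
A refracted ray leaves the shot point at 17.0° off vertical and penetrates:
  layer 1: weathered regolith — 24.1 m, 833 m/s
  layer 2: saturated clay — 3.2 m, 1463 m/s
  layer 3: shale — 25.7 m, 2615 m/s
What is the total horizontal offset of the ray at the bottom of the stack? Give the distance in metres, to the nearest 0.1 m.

68.7 m

Apply Snell's law at each interface; in layer i the horizontal offset is hᵢ·tan θᵢ.
Layer 1: θ = 17.00°; offset = 24.1·tan 17.00° = 7.368 m.
Layer 2: sin θ = 1463·sin 17.0°/833 = 0.5135, θ = 30.90°; offset = 3.2·tan 30.90° = 1.915 m.
Layer 3: sin θ = 2615·sin 17.0°/833 = 0.9178, θ = 66.61°; offset = 25.7·tan 66.61° = 59.420 m.
Σ offsets = 68.703 m.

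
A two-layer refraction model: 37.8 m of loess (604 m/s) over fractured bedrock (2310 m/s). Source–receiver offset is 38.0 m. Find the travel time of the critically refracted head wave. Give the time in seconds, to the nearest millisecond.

t = x/V₂ + 2h·√(V₂²−V₁²)/(V₁V₂).
√(V₂²−V₁²) = √(2310²−604²) = 2229.6 m/s; delay term = 2·37.8·2229.6/(604·2310) = 0.12081 s.
t = 38.0/2310 + 0.12081 = 0.13726 s.

0.137 s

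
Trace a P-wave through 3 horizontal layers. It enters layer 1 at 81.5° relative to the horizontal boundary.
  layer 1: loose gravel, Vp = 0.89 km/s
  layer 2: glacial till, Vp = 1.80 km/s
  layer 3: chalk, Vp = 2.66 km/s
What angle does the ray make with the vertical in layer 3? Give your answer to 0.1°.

26.2°

From the normal: θ₁ = 90° − 81.5° = 8.5°.
Ray parameter p = sin 8.5° / 0.89 = 1.6608e-01 s/km.
sin θ_3 = p·V_3 = 1.6608e-01 × 2.66 = 0.4418.
θ_3 = 26.22° from the vertical.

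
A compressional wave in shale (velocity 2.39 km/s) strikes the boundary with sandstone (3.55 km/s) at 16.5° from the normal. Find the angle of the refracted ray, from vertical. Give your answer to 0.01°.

Snell's law: sin θ₂ = (V₂/V₁)·sin θ₁ = (3.55/2.39)·sin 16.5° = 0.4219.
θ₂ = arcsin 0.4219 = 24.95° from the normal.

24.95°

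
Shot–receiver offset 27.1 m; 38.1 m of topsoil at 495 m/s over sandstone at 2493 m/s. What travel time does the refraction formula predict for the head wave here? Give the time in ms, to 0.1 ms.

t = x/V₂ + 2h·√(V₂²−V₁²)/(V₁V₂).
√(V₂²−V₁²) = √(2493²−495²) = 2443.4 m/s; delay term = 2·38.1·2443.4/(495·2493) = 0.15087 s.
t = 27.1/2493 + 0.15087 = 0.16174 s.

161.7 ms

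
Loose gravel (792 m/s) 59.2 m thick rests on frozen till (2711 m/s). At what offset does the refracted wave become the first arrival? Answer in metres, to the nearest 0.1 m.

160.0 m

θ_c = arcsin(792/2711) = 16.99°, so cos θ_c = 0.9564 and tᵢ = 2h cos θ_c/V₁ = 0.1430 s.
At crossover x/V₁ = x/V₂ + tᵢ ⇒ x = tᵢ/(1/V₁ − 1/V₂) = 0.14297/(1.2626e-03 − 3.6887e-04) = 159.97 m.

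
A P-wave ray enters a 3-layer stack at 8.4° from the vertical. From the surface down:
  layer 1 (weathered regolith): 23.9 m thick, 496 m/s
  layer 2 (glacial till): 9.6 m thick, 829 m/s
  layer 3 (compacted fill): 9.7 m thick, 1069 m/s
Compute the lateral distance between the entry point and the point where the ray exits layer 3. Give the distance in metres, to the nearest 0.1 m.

p = sin θ₁/V₁ = sin 8.4°/496 = 2.9452e-04 s/m is conserved through the stack.
Layer 1: θ = 8.40°; offset = 23.9·tan 8.40° = 3.529 m.
Layer 2: sin θ = p·829 = 0.2442 → θ = 14.13°; offset = 9.6·tan 14.13° = 2.417 m.
Layer 3: sin θ = p·1069 = 0.3148 → θ = 18.35°; offset = 9.7·tan 18.35° = 3.218 m.
Total horizontal offset = 9.164 m.

9.2 m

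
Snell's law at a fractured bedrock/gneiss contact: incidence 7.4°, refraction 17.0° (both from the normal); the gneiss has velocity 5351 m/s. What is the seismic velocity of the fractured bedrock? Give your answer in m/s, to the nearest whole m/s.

2357 m/s

Snell's law: sin 7.4°/V₁ = sin 17.0°/V₂.
V₁ = V₂·sin 7.4°/sin 17.0° = 5351 × 0.4405 = 2357.22 m/s.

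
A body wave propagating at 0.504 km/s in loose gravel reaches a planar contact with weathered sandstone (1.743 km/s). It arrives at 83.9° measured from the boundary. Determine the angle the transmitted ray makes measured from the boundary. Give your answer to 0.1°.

Angle from the normal: 90° − 83.9° = 6.1°.
Snell's law: sin θ₂ = (V₂/V₁)·sin θ₁ = (1.743/0.504)·sin 6.1° = 0.3675.
θ₂ = arcsin 0.3675 = 21.56° from the normal.
From the interface: 90° − 21.56° = 68.44°.

68.4°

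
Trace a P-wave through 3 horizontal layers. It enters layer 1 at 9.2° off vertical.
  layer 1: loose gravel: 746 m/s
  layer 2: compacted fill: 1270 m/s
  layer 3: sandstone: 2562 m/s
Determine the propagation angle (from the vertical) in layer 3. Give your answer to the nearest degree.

Snell's law across each interface conserves sin θ / V, so sin θ_3 = V_3·sin θ₁/V₁.
sin θ_3 = 2562 × sin 9.2° / 746 = 0.5491.
θ_3 = arcsin 0.5491 = 33.30°.

33°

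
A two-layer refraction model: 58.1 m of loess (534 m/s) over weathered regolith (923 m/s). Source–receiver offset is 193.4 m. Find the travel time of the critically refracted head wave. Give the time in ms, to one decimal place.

387.0 ms

θ_c = arcsin(V₁/V₂) = arcsin(534/923) = 35.35°, cos θ_c = 0.8156.
Intercept time tᵢ = 2h cos θ_c / V₁ = 2·58.1·0.8156/534 = 0.17749 s.
t = x/V₂ + tᵢ = 193.4/923 + 0.17749 = 0.38702 s.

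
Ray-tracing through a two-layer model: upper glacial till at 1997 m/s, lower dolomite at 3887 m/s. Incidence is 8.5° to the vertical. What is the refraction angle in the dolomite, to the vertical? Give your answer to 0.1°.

sin θ₁/V₁ = sin θ₂/V₂ ⇒ sin θ₂ = 3887·sin 8.5°/1997 = 3887·0.1478/1997 = 0.2877.
θ₂ = arcsin 0.2877 = 16.72° from the normal.

16.7°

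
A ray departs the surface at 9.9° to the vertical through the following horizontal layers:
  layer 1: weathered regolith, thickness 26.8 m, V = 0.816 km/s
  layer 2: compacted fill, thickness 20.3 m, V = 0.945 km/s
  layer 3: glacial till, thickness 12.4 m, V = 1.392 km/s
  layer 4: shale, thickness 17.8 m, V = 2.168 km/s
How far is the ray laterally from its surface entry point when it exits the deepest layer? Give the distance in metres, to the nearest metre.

Ray parameter p = sin 9.9° / 0.816 km/s = 2.1070e-01 s/km.
Layer 1: θ = 9.90°; offset = 26.8·tan 9.90° = 4.677 m.
Layer 2: sin θ = p·0.945 = 0.1991 → θ = 11.48°; offset = 20.3·tan 11.48° = 4.124 m.
Layer 3: sin θ = p·1.392 = 0.2933 → θ = 17.06°; offset = 12.4·tan 17.06° = 3.804 m.
Layer 4: sin θ = p·2.168 = 0.4568 → θ = 27.18°; offset = 17.8·tan 27.18° = 9.140 m.
Total horizontal offset = 21.746 m.

22 m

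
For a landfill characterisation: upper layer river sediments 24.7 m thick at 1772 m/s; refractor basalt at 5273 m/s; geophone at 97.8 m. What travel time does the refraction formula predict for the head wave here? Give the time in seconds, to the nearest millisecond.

0.045 s

θ_c = arcsin(V₁/V₂) = arcsin(1772/5273) = 19.64°, cos θ_c = 0.9418.
Intercept time tᵢ = 2h cos θ_c / V₁ = 2·24.7·0.9418/1772 = 0.02626 s.
t = x/V₂ + tᵢ = 97.8/5273 + 0.02626 = 0.04480 s.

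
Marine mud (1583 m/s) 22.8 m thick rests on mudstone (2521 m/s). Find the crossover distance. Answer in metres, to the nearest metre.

95 m

x_cross = 2h·√((V₂+V₁)/(V₂−V₁)).
(V₂+V₁)/(V₂−V₁) = (2521+1583)/(2521−1583) = 4.3753; √ = 2.0917.
x_cross = 2·22.8·2.0917 = 95.38 m.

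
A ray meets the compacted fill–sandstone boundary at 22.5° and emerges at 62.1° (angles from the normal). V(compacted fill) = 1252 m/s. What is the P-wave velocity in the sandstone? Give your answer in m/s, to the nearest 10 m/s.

2890 m/s

sin 22.5° = 0.3827; sin 62.1° = 0.8838.
V₂ = V₁·(sin θ₂/sin θ₁) = 1252·(0.8838/0.3827) = 2891.36 m/s.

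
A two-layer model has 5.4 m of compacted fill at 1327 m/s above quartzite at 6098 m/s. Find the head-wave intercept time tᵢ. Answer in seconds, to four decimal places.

0.0079 s

θ_c = arcsin(V₁/V₂) = arcsin(1327/6098) = 12.57°; cos θ_c = 0.9760.
tᵢ = 2h·cos θ_c / V₁ = 2·5.4·0.9760 / 1327 = 0.00794 s.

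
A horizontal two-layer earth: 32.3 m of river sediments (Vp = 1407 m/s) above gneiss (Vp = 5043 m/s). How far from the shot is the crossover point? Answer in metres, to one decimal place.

86.0 m

θ_c = arcsin(1407/5043) = 16.20°, so cos θ_c = 0.9603 and tᵢ = 2h cos θ_c/V₁ = 0.0441 s.
At crossover x/V₁ = x/V₂ + tᵢ ⇒ x = tᵢ/(1/V₁ − 1/V₂) = 0.04409/(7.1073e-04 − 1.9829e-04) = 86.04 m.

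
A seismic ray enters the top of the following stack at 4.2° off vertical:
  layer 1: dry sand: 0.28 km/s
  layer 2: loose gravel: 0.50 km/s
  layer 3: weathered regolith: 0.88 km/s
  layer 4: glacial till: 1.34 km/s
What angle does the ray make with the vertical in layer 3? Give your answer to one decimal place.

Snell's law across each interface conserves sin θ / V, so sin θ_3 = V_3·sin θ₁/V₁.
sin θ_3 = 0.88 × sin 4.2° / 0.28 = 0.2302.
θ_3 = 13.31° from the vertical.

13.3°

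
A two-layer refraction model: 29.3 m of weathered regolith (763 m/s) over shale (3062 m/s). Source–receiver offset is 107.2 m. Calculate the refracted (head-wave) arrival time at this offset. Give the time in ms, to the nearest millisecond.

109 ms

θ_c = arcsin(V₁/V₂) = arcsin(763/3062) = 14.43°, cos θ_c = 0.9685.
Intercept time tᵢ = 2h cos θ_c / V₁ = 2·29.3·0.9685/763 = 0.07438 s.
t = x/V₂ + tᵢ = 107.2/3062 + 0.07438 = 0.10939 s.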